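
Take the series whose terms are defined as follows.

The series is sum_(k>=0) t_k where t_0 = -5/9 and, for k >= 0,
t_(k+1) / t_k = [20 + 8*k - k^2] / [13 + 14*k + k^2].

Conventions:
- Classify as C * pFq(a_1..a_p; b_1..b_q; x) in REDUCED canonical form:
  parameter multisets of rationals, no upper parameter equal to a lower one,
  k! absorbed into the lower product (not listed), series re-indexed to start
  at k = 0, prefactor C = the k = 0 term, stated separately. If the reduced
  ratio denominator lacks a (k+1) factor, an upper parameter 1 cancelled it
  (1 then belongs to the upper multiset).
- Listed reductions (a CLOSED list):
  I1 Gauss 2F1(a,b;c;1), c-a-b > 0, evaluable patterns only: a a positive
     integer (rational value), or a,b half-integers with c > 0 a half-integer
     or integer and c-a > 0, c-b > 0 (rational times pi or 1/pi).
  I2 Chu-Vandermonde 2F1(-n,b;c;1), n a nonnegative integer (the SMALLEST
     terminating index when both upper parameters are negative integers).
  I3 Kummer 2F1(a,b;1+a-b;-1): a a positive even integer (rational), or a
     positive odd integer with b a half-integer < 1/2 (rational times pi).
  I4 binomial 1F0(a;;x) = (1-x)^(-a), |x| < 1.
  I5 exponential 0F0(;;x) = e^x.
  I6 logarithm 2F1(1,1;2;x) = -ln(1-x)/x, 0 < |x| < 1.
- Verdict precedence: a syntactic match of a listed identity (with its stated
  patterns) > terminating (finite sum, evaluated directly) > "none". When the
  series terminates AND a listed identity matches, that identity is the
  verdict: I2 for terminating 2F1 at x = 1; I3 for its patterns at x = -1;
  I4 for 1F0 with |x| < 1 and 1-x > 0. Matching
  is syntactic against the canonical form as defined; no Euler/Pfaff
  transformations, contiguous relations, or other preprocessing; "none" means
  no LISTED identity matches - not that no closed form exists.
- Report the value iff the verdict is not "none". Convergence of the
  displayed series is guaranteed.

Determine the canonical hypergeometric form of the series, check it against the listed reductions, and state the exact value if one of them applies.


Structural cue: t_0 being -5/9, the expanded ratio factors over Q; C = -5/9, x = -1, roots give parameters.
Step ratio: r(k) = (-1) * (k-10) (k+2) / [(k+13) (k+1)] - rational; roots negated = parameters, x = (-1), C = -5/9.

Prefactor -5/9, argument -1: 2F1 with upper {-10, 2} over lower {13}. Verdict (x = -1): Kummer (I3) applies (x = -1; c = 13 equals 1+a-b for upper {-10, 2}: listed pattern). Hence: -10/3.


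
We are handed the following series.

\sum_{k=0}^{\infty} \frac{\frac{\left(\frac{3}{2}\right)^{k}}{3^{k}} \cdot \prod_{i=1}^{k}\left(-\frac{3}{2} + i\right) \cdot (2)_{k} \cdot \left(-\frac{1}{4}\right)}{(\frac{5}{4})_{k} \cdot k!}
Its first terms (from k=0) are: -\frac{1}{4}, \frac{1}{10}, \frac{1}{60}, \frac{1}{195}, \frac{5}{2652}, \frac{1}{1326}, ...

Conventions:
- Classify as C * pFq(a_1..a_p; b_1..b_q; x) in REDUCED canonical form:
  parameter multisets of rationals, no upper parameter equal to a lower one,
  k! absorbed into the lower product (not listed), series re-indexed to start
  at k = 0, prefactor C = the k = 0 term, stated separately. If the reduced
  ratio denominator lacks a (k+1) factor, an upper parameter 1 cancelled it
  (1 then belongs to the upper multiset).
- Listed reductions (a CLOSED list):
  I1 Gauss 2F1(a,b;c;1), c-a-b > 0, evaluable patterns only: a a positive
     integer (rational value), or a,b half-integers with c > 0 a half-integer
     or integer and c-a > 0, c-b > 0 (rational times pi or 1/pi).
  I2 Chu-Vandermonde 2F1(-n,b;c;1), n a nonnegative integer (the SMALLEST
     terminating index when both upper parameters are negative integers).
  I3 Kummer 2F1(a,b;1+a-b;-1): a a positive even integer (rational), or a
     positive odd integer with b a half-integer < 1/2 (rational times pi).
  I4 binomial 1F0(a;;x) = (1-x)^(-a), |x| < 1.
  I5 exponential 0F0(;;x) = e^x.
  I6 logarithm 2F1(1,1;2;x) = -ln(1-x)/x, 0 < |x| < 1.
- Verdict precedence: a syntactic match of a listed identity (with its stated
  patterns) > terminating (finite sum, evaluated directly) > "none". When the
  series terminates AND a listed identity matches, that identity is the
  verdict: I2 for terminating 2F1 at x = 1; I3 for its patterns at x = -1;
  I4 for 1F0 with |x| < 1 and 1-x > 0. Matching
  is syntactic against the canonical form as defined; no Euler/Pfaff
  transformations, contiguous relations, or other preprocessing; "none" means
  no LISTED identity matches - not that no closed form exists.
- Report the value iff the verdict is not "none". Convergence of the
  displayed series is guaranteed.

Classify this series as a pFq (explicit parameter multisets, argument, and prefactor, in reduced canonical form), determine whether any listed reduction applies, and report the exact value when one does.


Canonical form: C = -\frac{1}{4} times 2F1 with upper {-\frac{1}{2}, 2}, lower {\frac{5}{4}}, x = \frac{1}{2}. Verdict: none. A 2F1 with upper {-\frac{1}{2}, 2} fits none of I1-I6 at x = \frac{1}{2}; the sum runs forever.

Key observation: x = \frac{1}{2} and the running product (prefactor -1/4) telescopes to a rising factorial.
Consecutive-term ratio: r(k) = \frac{1}{2} * (k-\frac{1}{2}) (k+2) / [(k+\frac{5}{4}) (k+1)] - rational; roots negated = parameters, x = \frac{1}{2}, C = -\frac{1}{4}.


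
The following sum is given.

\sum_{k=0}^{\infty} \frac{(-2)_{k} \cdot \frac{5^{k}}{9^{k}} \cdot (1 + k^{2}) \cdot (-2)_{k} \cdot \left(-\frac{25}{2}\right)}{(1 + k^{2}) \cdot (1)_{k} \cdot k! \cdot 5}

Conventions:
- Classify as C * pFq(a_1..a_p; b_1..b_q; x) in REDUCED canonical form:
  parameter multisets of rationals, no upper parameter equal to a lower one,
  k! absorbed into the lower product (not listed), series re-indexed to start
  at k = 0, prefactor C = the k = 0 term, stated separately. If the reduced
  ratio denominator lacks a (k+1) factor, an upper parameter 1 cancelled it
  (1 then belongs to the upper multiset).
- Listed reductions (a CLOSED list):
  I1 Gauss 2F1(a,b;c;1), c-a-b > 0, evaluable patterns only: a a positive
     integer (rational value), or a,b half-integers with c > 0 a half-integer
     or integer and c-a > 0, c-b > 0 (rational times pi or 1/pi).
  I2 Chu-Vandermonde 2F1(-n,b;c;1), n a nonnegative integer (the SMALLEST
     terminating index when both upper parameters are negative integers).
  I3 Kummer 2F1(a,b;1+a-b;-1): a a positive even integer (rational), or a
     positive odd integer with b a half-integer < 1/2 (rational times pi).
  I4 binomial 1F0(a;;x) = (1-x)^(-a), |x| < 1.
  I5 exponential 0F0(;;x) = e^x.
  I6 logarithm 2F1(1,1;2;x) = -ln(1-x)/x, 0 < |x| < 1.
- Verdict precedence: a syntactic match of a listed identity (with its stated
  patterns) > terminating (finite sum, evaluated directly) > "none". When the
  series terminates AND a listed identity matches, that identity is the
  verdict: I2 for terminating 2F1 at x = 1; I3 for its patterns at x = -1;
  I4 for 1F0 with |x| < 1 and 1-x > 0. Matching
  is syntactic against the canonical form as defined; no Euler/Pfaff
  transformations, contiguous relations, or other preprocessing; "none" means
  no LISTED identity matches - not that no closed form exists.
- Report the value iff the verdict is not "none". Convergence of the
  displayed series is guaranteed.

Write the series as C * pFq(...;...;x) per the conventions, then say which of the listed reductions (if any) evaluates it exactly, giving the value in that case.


Reduced: x = \frac{5}{9}, 2F1, upper = {-2, -2}, lower = {1}, C = -\frac{5}{2}. Verdict: terminating. (-2)_k vanishes past k = 2, leaving a 3-term sum, computed directly. Sum: -\frac{715}{81}.

The tell: with t_0 = -\frac{5}{2}, k^2 + 1 divides numerator and denominator alike; C = -5/2, x = 5/9 after cancelling.
Term ratio: r(k) = \frac{5}{9} * (k-2) (k-2) / [(k+1) (k+1)] - rational in k. x = \frac{5}{9}; t_0 = -\frac{5}{2}; negate the roots.


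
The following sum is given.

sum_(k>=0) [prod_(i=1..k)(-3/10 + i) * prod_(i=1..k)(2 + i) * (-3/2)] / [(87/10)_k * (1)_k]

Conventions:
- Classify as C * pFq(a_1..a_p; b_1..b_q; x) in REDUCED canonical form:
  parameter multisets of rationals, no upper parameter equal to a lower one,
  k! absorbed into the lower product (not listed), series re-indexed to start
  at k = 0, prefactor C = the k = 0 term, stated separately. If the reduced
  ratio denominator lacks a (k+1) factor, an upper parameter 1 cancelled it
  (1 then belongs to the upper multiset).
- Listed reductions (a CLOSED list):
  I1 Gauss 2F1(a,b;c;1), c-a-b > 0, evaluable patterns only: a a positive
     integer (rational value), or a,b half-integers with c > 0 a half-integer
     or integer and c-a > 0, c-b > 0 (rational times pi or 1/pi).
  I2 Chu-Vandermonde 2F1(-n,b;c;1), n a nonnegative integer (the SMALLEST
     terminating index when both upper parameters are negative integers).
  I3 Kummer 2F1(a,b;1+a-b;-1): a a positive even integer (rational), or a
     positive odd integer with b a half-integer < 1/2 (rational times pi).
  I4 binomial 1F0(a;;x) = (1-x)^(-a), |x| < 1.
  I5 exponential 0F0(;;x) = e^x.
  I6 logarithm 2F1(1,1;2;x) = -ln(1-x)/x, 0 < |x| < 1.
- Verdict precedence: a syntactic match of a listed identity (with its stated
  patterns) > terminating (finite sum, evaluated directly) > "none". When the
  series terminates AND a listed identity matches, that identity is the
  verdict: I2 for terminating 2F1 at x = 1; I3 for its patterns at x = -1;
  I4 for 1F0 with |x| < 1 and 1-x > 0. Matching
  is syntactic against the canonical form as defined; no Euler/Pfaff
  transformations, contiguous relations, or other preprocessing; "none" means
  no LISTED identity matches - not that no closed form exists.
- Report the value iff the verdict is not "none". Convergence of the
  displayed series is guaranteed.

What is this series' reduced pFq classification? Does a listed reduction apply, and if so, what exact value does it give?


This is -3/2 * 2F1(7/10, 3; 87/10; 1) in reduced canonical form. Verdict at x = 1: Gauss's theorem (I1) matches (x = 1: the Gamma ratio telescopes since c-a-b = 5 > 0 and a = 3 in Z>0). Exact value: -42009/20000.

Structural cue: x = 1 and the running product (prefactor -3/2) telescopes to a rising factorial.
Consecutive-term ratio: r(k) = 1 * (k+7/10) (k+3) / [(k+87/10) (k+1)] - rational in k, leading ratio 1; with t_0 = -3/2, classification follows.


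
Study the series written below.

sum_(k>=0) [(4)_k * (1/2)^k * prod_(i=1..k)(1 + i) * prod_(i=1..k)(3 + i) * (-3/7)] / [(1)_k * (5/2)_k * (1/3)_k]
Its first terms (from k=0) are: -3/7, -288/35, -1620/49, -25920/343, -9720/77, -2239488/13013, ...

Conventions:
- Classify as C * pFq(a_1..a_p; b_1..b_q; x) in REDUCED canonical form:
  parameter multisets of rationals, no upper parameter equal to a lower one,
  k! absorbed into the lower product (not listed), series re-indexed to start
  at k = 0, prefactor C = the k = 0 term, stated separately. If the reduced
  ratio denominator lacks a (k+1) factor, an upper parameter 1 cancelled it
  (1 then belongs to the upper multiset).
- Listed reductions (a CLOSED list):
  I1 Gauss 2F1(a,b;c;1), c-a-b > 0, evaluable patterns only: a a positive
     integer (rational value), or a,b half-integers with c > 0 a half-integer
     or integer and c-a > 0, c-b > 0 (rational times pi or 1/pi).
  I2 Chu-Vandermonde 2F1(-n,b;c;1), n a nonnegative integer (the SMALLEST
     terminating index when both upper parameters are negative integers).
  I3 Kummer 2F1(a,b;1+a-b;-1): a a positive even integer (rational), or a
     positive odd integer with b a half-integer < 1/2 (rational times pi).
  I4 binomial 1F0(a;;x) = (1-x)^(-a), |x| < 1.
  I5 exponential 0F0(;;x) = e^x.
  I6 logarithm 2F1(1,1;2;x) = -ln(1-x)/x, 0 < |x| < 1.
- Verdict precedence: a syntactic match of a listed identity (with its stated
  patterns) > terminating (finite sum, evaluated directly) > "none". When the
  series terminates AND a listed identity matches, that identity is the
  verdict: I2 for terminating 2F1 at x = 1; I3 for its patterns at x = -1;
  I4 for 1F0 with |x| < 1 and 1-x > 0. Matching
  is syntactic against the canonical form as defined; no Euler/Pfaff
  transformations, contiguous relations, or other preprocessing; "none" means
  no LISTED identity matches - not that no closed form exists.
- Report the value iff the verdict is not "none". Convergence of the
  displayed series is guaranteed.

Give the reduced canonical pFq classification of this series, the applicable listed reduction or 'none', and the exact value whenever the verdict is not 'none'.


The tell: with t_0 = -3/7, the running product (C = -3/7) telescopes to a rising factorial.
Consecutive-term ratio: r(k) = (1/2) * (k+2) (k+4) (k+4) / [(k+1/3) (k+5/2) (k+1)] - rational; roots negated = parameters, x = (1/2), C = -3/7.

x = 1/2 here; the reduced form reads 3F2, upper {2, 4, 4}, lower {1/3, 5/2}, C = -3/7. Verdict: none. A 3F2 with upper {2, 4, 4} fits none of I1-I6 at x = 1/2; the sum runs forever.


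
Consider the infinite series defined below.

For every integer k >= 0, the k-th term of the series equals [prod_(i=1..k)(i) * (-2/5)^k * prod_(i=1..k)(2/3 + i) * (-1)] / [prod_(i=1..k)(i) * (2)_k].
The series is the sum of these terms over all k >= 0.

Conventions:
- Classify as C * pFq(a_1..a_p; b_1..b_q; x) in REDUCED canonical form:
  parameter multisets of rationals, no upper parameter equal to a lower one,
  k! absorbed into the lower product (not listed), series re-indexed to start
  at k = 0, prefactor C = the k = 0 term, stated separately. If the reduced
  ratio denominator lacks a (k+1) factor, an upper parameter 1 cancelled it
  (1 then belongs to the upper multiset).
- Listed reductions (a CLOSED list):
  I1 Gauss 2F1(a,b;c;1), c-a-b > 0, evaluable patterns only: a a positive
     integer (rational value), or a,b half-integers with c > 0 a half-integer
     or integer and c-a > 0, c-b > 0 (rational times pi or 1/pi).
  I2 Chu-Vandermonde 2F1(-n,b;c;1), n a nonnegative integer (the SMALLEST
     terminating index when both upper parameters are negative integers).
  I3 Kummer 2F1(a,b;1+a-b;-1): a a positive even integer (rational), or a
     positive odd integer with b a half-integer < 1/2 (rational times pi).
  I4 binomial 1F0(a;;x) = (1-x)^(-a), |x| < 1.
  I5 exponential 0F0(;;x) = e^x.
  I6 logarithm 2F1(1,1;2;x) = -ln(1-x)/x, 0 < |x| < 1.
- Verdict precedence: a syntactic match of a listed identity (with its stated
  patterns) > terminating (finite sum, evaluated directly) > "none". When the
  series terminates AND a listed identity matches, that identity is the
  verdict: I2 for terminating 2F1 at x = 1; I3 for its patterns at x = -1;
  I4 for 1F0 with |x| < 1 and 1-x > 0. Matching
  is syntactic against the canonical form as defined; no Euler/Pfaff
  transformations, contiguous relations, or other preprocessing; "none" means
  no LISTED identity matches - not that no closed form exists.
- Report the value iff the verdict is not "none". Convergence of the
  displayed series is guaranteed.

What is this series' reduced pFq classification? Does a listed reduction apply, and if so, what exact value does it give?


At argument -2/5: a 2F1 with upper {1, 5/3}, lower {2}, scaled by C = -1. Verdict: none. No listed pattern accepts 2F1(1, 5/3; 2; -2/5).

Structural cue: t_0 being -1, the running product (C = -1, x = -2/5) telescopes to a rising factorial.
Adjacent-term ratio: r(k) = (-2/5) * (k+1) (k+5/3) / [(k+2) (k+1)] ; factor over Q: parameters, x = (-2/5), and C = -1.


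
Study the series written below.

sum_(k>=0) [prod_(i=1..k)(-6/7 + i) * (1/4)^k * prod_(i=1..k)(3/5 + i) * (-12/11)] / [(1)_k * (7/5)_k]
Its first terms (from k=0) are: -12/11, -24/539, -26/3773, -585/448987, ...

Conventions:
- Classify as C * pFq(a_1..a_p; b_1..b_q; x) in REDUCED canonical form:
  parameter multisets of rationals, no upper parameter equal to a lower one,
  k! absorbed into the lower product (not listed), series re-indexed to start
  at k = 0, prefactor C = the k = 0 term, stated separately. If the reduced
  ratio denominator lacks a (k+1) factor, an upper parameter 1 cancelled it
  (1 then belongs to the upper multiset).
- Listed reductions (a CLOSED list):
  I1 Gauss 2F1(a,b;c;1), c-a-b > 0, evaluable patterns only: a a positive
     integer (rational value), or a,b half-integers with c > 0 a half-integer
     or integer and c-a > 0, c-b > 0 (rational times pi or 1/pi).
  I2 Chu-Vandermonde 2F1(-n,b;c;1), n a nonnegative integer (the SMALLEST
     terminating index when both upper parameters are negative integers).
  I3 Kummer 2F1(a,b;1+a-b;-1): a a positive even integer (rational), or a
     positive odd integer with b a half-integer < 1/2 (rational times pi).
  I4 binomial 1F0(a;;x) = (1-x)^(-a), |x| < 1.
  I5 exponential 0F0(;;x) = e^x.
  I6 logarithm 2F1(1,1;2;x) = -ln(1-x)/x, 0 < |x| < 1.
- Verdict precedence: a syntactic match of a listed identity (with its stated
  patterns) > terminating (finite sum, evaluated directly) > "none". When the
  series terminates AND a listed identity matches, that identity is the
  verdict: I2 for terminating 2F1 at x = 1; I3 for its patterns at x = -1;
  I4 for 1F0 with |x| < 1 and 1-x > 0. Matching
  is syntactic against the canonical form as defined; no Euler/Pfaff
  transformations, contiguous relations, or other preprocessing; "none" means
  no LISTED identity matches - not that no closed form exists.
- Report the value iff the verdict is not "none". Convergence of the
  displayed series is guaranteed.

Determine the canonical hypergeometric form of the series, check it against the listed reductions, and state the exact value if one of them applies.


First insight: t_0 being -12/11, the running product (prefactor -12/11) telescopes to a rising factorial.
Consecutive-term ratio: r(k) = (1/4) * (k+1/7) (k+8/5) / [(k+7/5) (k+1)] - rational in k. x = (1/4); t_0 = -12/11; negate the roots.

At argument 1/4: a 2F1 with upper {1/7, 8/5}, lower {7/5}, scaled by C = -12/11. Verdict: none (x = 1/4): each listed identity misses the multisets {1/7, 8/5} ; {7/5}.


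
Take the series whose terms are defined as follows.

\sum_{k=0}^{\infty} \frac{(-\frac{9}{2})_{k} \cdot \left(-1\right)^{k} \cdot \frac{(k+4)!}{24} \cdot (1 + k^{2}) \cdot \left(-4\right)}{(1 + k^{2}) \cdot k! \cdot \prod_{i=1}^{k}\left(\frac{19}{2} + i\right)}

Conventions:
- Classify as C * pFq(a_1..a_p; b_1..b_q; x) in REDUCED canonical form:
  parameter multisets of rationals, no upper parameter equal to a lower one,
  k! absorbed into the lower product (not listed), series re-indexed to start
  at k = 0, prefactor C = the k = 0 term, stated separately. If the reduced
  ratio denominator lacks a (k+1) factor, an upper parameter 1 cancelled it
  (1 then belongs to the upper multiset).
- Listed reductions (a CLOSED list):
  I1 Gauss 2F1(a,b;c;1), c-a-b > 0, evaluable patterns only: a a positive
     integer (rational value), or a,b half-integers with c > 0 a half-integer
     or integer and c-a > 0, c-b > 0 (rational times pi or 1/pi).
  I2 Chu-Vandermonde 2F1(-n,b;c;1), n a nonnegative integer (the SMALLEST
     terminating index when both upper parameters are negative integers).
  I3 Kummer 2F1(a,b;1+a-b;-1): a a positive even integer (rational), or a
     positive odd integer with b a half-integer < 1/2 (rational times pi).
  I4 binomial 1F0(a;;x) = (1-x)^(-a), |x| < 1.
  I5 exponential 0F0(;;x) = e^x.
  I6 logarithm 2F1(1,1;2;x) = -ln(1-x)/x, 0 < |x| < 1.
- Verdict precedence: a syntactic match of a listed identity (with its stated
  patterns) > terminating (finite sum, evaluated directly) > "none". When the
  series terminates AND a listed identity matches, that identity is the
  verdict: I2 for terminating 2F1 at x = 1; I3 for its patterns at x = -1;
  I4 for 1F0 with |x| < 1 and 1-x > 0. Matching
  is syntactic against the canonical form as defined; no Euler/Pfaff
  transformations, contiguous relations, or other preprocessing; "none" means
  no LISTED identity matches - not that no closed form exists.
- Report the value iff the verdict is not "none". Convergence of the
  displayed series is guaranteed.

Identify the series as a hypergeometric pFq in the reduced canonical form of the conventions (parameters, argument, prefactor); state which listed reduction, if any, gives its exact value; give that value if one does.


At argument -1: a 2F1 with upper {-\frac{9}{2}, 5}, lower {\frac{21}{2}}, scaled by C = -4. Verdict (x = -1): the Kummer evaluation I3 applies (x = -1; c = \frac{21}{2} equals 1+a-b for upper {-\frac{9}{2}, 5}: listed pattern). Exact value: \left(-\frac{2078505}{262144}\right) \cdot \pi.

Key step: t_0 = -4 here, and the factorial ratio (C = -4) (k+a-1)!/(a-1)! is a rising factorial (a)_k.
Adjacent-term ratio: r(k) = -1 * (k-\frac{9}{2}) (k+5) / [(k+\frac{21}{2}) (k+1)] ; factor over Q: parameters, x = -1, and C = -4.


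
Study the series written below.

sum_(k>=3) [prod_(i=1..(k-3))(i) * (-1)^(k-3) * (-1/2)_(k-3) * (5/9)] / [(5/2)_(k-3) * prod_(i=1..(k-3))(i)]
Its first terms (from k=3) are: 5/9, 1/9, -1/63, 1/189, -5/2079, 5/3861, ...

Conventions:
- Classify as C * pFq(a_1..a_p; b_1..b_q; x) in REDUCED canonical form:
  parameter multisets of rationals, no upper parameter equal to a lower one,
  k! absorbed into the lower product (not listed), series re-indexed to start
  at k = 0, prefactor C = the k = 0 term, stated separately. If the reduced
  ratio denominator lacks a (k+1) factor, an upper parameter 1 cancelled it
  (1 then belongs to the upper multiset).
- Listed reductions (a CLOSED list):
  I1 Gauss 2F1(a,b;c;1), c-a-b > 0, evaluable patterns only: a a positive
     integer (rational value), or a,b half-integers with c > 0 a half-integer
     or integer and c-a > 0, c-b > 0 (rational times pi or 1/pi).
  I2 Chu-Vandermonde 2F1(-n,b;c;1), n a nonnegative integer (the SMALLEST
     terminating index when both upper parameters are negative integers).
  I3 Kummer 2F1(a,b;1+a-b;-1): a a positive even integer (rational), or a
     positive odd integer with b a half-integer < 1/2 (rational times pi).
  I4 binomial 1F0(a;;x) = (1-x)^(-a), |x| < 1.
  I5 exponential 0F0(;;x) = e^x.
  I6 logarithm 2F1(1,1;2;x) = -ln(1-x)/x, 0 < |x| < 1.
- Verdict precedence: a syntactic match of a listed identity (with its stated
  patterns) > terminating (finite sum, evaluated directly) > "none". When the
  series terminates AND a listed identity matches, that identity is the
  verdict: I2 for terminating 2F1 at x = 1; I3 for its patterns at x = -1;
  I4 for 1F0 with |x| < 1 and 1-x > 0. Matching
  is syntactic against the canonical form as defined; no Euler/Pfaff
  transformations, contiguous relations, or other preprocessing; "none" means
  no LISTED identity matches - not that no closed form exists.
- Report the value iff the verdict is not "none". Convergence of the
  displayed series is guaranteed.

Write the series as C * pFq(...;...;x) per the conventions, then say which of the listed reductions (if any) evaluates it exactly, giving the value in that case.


Reduced: x = -1, 2F1, upper = {-1/2, 1}, lower = {5/2}, C = 5/9. Verdict: this is Kummer (I3) (x = -1; c = 5/2 equals 1+a-b for upper {-1/2, 1}: listed pattern). Hence: (5/24) * pi.

First insight: t_0 = 5/9 here, and the product of the first k integers (prefactor 5/9) is k!.
Step ratio: r(k) = (-1) * (k-1/2) (k+1) / [(k+5/2) (k+1)] ; factor over Q: parameters, x = (-1), and C = 5/9.


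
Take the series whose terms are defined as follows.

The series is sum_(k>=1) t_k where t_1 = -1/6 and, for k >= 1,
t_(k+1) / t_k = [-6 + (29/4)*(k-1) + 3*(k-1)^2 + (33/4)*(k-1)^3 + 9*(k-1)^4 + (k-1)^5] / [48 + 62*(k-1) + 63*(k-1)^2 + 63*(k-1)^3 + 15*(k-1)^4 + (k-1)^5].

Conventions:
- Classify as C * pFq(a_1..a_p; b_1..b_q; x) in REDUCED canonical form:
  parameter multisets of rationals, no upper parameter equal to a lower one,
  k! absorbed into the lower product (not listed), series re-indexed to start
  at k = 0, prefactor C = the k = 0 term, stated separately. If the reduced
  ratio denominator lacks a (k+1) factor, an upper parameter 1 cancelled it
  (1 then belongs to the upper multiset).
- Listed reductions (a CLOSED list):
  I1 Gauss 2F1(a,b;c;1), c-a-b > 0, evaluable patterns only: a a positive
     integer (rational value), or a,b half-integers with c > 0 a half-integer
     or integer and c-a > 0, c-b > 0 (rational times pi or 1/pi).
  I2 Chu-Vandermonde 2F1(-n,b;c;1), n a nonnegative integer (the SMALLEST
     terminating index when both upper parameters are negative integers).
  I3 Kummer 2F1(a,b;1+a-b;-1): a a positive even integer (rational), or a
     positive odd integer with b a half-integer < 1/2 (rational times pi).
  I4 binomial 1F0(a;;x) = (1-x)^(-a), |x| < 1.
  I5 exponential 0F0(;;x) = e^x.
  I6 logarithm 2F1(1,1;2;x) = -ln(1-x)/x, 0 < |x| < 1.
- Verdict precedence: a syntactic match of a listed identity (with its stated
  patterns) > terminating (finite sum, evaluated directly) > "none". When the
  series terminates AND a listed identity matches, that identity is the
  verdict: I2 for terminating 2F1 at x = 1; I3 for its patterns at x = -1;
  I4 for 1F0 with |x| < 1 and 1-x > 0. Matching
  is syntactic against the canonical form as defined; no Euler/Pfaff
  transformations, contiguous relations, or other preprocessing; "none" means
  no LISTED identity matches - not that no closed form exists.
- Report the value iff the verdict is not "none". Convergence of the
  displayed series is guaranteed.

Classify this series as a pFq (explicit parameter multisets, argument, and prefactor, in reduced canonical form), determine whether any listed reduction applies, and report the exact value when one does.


The series (x = 1) is 2F1: upper {-1/2, 3/2}, lower {6}, prefactor -1/6. Verdict: the half-integer Gauss pattern (I1) fires (x = 1; upper {-1/2, 3/2} half-integers, c = 6 in the evaluable pattern). Exact value: (-32768/72765) / pi.

Key observation: from the first term -1/6: cancel k^2 + 1 from the displayed ratio first; then C = -1/6, x = 1.
Consecutive-term ratio: r(k) = 1 * (k-1/2) (k+3/2) / [(k+6) (k+1)] - poly over poly, x = 1 from leading terms; C = -1/6 at k = 0.


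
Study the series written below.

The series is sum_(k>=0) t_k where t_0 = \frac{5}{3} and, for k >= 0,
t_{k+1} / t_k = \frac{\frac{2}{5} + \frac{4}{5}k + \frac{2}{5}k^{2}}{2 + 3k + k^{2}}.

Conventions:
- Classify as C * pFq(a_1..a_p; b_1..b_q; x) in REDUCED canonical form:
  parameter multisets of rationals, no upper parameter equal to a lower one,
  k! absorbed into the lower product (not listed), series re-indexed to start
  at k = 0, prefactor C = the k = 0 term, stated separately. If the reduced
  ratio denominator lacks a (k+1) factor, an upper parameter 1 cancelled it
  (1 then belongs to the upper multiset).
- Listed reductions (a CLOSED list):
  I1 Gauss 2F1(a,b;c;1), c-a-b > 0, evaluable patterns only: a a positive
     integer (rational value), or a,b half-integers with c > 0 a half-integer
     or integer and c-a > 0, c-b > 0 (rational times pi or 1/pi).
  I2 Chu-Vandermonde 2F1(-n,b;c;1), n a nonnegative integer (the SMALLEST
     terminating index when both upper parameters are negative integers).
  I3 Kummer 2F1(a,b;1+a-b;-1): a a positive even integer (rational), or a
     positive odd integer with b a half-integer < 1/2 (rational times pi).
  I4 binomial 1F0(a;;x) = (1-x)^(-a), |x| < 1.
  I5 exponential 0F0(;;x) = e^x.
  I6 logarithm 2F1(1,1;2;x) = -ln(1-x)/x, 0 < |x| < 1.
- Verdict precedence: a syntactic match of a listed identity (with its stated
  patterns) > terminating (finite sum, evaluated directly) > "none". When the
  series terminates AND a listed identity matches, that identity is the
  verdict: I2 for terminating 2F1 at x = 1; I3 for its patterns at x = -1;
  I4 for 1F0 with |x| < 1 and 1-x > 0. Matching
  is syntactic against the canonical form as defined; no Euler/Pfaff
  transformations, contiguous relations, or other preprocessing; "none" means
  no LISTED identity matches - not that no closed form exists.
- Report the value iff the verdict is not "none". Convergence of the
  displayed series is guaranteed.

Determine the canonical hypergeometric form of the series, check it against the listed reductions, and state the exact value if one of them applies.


This is \frac{5}{3} * 2F1(1, 1; 2; \frac{2}{5}) in reduced canonical form. Verdict: this is the I6 logarithm reduction (the logarithm: parameters (1,1;2), x = \frac{2}{5}). Value: \left(-\frac{25}{6}\right) \cdot \ln\left(\frac{3}{5}\right).

Structural cue: t_0 being \frac{5}{3}, the expanded ratio factors over Q; C = 5/3, x = 2/5, roots give parameters.
Term ratio: r(k) = \frac{2}{5} * (k+1) (k+1) / [(k+2) (k+1)] - rational; roots negated = parameters, x = \frac{2}{5}, C = \frac{5}{3}.


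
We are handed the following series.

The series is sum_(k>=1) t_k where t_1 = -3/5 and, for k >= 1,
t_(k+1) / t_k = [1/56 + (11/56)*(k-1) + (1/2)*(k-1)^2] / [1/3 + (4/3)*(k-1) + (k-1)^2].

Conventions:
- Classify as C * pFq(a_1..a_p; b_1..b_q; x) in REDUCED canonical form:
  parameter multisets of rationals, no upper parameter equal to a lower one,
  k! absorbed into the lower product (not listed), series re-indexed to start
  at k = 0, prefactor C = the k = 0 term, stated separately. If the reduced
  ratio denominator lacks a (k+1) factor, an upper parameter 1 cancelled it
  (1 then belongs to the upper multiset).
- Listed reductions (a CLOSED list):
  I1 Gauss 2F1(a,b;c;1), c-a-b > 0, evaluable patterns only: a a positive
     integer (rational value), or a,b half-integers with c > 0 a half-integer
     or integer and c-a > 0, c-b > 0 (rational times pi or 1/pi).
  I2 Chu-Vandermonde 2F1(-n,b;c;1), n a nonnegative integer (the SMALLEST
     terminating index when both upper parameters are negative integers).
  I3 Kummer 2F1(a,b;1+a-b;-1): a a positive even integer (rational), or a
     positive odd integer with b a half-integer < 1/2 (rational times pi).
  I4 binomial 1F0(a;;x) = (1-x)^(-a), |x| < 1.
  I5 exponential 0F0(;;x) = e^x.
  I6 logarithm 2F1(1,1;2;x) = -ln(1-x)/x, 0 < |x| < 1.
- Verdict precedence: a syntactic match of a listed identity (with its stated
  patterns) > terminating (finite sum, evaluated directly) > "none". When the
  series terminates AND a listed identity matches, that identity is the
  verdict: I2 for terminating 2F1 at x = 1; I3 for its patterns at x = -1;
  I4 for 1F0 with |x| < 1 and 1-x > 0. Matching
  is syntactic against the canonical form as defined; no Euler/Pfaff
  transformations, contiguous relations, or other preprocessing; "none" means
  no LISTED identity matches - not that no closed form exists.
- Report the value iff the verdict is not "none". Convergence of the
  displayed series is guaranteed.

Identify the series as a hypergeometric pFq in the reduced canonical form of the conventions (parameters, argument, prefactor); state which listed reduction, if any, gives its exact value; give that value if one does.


The tell: x = (1/2) and the expanded ratio factors over Q; C = -3/5, roots give parameters.
Term ratio: r(k) = (1/2) * (k+1/7) (k+1/4) / [(k+1/3) (k+1)] - poly over poly, x = (1/2) from leading terms; C = -3/5 at k = 0.

Prefactor -3/5, argument 1/2: 2F1 with upper {1/7, 1/4} over lower {1/3}. Verdict: none. Every listed pattern misses the 2F1 form at 1/2, upper {1/7, 1/4}.


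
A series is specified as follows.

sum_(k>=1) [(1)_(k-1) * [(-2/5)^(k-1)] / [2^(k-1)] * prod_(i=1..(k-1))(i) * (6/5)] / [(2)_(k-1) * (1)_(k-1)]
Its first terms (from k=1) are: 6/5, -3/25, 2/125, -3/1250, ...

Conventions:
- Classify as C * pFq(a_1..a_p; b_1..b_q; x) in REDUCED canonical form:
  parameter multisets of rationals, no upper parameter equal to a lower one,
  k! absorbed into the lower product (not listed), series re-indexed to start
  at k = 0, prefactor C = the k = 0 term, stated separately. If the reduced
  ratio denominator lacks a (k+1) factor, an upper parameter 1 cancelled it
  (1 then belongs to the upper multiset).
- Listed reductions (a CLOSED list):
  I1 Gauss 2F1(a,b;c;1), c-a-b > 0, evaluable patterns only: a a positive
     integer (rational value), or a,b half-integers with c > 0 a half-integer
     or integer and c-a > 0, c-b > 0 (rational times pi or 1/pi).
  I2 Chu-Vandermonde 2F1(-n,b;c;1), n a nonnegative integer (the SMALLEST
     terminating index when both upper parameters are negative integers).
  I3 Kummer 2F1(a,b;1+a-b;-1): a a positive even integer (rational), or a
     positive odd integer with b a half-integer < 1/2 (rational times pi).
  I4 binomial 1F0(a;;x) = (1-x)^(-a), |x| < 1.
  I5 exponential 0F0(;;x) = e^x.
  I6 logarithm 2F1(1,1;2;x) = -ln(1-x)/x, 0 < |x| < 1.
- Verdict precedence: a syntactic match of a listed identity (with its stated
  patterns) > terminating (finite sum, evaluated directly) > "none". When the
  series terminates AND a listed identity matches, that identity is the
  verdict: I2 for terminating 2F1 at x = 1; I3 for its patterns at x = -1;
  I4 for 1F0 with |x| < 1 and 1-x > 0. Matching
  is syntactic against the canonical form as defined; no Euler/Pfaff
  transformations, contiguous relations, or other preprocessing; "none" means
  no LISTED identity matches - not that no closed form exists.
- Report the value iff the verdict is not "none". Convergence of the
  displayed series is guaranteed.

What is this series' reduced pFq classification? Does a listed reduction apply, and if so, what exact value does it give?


At argument -1/5: a 2F1 with upper {1, 1}, lower {2}, scaled by C = 6/5. Verdict: the logarithmic series (I6) fires (the logarithm: parameters (1,1;2), x = -1/5). Exact value: 6 * ln(6/5).

Key observation: from the first term 6/5: the two k-th powers (C = 6/5, x = -1/5) combine into one argument.
Consecutive-term ratio: r(k) = (-1/5) * (k+1) (k+1) / [(k+2) (k+1)] - rational in k, leading ratio (-1/5); with t_0 = 6/5, classification follows.


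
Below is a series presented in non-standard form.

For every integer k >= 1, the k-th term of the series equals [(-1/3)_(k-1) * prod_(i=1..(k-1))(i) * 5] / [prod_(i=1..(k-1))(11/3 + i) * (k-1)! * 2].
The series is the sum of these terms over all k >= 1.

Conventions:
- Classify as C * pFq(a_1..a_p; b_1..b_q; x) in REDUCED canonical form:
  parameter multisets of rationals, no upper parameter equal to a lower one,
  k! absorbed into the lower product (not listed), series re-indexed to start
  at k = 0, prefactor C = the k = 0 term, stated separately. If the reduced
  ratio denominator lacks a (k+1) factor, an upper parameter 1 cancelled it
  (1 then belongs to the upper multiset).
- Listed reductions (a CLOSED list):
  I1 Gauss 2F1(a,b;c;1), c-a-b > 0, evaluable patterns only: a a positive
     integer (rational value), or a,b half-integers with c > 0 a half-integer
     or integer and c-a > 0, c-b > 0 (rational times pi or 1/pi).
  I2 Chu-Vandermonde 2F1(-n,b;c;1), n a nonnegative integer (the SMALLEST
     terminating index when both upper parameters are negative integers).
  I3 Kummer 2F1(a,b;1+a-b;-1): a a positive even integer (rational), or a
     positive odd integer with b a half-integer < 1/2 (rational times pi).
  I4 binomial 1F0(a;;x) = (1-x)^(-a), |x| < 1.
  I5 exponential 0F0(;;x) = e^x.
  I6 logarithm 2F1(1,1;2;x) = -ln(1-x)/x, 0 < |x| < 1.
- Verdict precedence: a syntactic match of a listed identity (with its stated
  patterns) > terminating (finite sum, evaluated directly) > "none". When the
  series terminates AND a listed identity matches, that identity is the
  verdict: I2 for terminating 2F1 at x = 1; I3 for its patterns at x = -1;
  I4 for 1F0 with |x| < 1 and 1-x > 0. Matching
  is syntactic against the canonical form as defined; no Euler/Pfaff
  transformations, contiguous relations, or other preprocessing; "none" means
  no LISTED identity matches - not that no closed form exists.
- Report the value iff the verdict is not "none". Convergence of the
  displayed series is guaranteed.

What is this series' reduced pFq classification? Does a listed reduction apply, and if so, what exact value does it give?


Key observation: with t_0 = 5/2, the running product (C = 5/2, x = 1) telescopes to a rising factorial.
Adjacent-term ratio: r(k) = 1 * (k-1/3) (k+1) / [(k+14/3) (k+1)] - rational in k. x = 1; t_0 = 5/2; negate the roots.

Reduced: x = 1, 2F1, upper = {-1/3, 1}, lower = {14/3}, C = 5/2. Verdict: Gauss's theorem (I1) fires (x = 1: the Gamma ratio telescopes since c-a-b = 4 > 0 and a = 1 in Z>0). Hence: 55/24.


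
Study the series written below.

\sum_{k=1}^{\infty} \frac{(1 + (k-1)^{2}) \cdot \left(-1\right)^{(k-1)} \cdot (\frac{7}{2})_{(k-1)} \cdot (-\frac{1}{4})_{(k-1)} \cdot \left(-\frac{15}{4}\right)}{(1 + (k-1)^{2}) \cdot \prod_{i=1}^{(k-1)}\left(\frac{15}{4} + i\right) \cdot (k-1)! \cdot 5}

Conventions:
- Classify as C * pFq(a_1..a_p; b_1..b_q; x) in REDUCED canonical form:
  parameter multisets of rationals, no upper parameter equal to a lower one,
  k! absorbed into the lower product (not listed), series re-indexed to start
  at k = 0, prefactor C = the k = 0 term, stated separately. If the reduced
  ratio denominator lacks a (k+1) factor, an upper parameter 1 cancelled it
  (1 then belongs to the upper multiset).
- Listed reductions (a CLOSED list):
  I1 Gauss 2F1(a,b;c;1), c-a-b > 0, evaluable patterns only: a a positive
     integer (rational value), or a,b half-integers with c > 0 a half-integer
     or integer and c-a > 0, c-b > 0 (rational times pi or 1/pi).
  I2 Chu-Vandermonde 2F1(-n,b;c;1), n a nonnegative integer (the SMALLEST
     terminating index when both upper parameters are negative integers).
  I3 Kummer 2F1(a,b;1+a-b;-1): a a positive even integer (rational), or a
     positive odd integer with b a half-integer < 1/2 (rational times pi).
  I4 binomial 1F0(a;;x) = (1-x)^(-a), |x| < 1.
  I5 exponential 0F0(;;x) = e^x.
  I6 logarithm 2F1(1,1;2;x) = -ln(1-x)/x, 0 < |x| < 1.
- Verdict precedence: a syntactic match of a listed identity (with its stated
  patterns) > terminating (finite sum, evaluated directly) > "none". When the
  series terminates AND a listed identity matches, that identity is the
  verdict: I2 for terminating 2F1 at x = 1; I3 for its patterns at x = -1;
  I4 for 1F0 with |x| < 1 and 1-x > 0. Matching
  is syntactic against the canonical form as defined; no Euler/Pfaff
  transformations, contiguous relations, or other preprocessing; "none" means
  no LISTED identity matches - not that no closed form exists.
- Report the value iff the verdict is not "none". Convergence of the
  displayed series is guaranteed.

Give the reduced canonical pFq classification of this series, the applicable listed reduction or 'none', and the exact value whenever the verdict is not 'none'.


Prefactor -\frac{3}{4}, argument -1: 2F1 with upper {-\frac{1}{4}, \frac{7}{2}} over lower {\frac{19}{4}}. Verdict: none. A 2F1 with upper {-\frac{1}{4}, \frac{7}{2}} fits none of I1-I6 at x = -1; the sum runs forever.

Key step: x = -1 and k^2 + 1 divides numerator and denominator alike; C = -3/4, x = -1 after cancelling.
Consecutive-term ratio: r(k) = -1 * (k-\frac{1}{4}) (k+\frac{7}{2}) / [(k+\frac{19}{4}) (k+1)] - rational; roots negated = parameters, x = -1, C = -\frac{3}{4}.


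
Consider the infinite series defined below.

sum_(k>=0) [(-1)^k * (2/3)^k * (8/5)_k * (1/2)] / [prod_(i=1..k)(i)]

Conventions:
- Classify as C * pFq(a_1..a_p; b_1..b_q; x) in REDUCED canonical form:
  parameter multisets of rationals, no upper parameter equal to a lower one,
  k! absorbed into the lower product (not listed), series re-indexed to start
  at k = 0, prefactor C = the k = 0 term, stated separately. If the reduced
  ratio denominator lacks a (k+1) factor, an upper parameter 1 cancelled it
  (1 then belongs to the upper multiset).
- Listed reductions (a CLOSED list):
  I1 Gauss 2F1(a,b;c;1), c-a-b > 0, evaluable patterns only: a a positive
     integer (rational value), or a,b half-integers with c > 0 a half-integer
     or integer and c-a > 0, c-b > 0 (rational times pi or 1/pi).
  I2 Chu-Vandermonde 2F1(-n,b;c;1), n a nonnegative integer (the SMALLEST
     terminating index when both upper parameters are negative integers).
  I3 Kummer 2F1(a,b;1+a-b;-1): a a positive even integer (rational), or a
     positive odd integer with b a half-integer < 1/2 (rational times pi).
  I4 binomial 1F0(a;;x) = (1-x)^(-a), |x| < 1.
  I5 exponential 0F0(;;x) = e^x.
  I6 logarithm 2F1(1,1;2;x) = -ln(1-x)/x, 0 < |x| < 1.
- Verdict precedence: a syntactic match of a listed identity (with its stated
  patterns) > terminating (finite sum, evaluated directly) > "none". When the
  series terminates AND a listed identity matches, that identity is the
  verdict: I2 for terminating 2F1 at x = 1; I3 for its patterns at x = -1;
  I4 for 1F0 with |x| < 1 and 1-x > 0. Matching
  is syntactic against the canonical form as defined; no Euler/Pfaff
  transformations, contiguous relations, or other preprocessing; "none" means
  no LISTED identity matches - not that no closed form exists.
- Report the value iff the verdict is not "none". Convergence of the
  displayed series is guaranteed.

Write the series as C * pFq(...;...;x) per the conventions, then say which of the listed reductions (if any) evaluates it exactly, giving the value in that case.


x = -2/3 here; the reduced form reads 1F0, upper {8/5}, lower {-}, C = 1/2. Verdict: binomial (I4) fires (the 1F0 binomial series: exponent -8/5, x = -2/3). Sum: (1/2) * (5/3)^(-8/5).

The tell: t_0 = 1/2 here, and the (-1)^k factor (C = 1/2) folds into the argument's sign.
Adjacent-term ratio: r(k) = (-2/3) * (k+8/5) / [(k+1)] - rational in k. x = (-2/3); t_0 = 1/2; negate the roots.
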